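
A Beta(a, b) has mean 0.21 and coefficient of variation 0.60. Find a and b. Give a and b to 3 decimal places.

a = 1.984, b = 7.465

Var = (CV·μ)² = (0.60×0.21)² = 0.015876.
a+b = μ(1−μ)/Var − 1 = 0.1659/0.015876 − 1 = 9.4497.
Thus a = 0.21·9.4497 = 1.984 and b = 0.79·9.4497 = 7.465.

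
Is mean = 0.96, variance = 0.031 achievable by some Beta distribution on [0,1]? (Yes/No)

The Beta variance bound is σ² < μ(1−μ).
Here μ(1−μ) = 0.96×0.04 = 0.0384, and 0.031 < 0.0384.

Yes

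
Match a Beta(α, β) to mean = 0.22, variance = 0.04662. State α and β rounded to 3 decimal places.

Write ν = α+β; then α = μν and Var = μ(1−μ)/(ν+1).
ν = μ(1−μ)/Var − 1 = 0.1716/0.04662 − 1 = 2.6808.
α = 0.22·2.6808 = 0.590, β = 0.78·2.6808 = 2.091.

α = 0.590, β = 2.091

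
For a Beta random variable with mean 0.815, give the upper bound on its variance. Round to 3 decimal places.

0.151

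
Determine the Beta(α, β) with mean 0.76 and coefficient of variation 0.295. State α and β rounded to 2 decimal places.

Var = (CV·μ)² = (0.295×0.76)² = 0.050266.
α+β = μ(1−μ)/Var − 1 = 0.1824/0.050266 − 1 = 2.6287.
Thus α = 0.76·2.6287 = 2.00 and β = 0.24·2.6287 = 0.63.

α = 2.00, β = 0.63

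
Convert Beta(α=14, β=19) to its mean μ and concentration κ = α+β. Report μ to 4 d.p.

μ = 0.4242, κ = 33

κ = α+β = 14+19 = 33; μ = α/κ = 14/33 = 0.4242.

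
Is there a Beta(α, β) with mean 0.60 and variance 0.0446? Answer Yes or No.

Yes

For any Beta, Var(X) < E[X]·(1−E[X]).
Here μ(1−μ) = 0.60×0.40 = 0.2400, and 0.0446 < 0.2400.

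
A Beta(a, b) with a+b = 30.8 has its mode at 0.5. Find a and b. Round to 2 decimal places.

For a,b>1 the mode is (a−1)/(a+b−2), so a = mode·(κ−2)+1 = 0.5×28.8+1 = 15.40.
And b = (1−mode)·(κ−2)+1 = 0.5×28.8+1 = 15.40.

a = 15.40, b = 15.40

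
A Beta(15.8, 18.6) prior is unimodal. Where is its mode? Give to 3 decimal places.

0.457

With α,β > 1, mode = (α−1)/(α+β−2) = 14.8/32.4 = 0.457.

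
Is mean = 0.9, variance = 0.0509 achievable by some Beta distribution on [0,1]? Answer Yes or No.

Yes

The Beta variance bound is σ² < μ(1−μ).
Here μ(1−μ) = 0.9×0.1 = 0.09, and 0.0509 < 0.09.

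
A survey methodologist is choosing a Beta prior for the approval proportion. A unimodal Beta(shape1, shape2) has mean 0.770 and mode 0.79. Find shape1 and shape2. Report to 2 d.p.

With s = shape1+shape2: μ = shape1/s and mode = (shape1−1)/(s−2). Eliminating shape1 = μs,
μs − 1 = m(s−2) ⇒ s(μ−m) = 1−2m ⇒ s = -0.58/-0.020 = 29.0000.
So shape1 = μs = 22.33, shape2 = (1−μ)s = 6.67.

shape1 = 22.33, shape2 = 6.67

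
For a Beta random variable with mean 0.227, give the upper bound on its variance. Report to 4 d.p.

0.1755

For fixed mean μ the Beta variance is μ(1−μ)/(α+β+1), increasing as α+β decreases.
Its least upper bound (not attained) is μ(1−μ) = 0.227·0.773 = 0.1755.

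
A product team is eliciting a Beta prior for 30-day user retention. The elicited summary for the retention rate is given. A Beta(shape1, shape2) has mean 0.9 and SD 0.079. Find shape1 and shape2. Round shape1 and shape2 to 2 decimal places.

shape1 = 12.08, shape2 = 1.34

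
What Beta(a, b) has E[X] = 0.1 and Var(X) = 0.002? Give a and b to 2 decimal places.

Let s = a+b. The Beta variance is μ(1−μ)/(s+1).
So s+1 = μ(1−μ)/σ² = (0.1×0.9)/0.002 = 0.09/0.002 = 45.0000, giving s = 44.0000.
Then a = μs = 0.1×44.0000 = 4.40 and b = (1−μ)s = 0.9×44.0000 = 39.60.

a = 4.40, b = 39.60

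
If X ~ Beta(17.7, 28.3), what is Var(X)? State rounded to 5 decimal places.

0.00504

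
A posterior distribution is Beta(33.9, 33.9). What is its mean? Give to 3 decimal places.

0.500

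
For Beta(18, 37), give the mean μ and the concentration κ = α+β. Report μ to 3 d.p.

μ = 0.327, κ = 55

κ = α+β = 18+37 = 55; μ = α/κ = 18/55 = 0.327.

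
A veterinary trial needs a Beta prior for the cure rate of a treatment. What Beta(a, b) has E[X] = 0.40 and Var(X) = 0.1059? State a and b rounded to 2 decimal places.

a = 0.51, b = 0.76

Write ν = a+b; then a = μν and Var = μ(1−μ)/(ν+1).
ν = μ(1−μ)/Var − 1 = 0.2400/0.1059 − 1 = 1.2663.
a = 0.40·1.2663 = 0.51, b = 0.60·1.2663 = 0.76.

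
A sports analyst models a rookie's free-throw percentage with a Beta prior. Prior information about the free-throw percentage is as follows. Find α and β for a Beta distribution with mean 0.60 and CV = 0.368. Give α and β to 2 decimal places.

α = 2.35, β = 1.57

Var = (CV·μ)² = (0.368×0.60)² = 0.048753.
α+β = μ(1−μ)/Var − 1 = 0.2400/0.048753 − 1 = 3.9228.
Thus α = 0.60·3.9228 = 2.35 and β = 0.40·3.9228 = 1.57.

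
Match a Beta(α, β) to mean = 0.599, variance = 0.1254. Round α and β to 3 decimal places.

Write ν = α+β; then α = μν and Var = μ(1−μ)/(ν+1).
ν = μ(1−μ)/Var − 1 = 0.240199/0.1254 − 1 = 0.9155.
α = 0.599·0.9155 = 0.548, β = 0.401·0.9155 = 0.367.

α = 0.548, β = 0.367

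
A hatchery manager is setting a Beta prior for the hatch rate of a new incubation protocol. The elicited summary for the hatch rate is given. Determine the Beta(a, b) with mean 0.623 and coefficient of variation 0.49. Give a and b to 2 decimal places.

σ = CV·μ = 0.49×0.623 = 0.30527, so σ² = 0.093190.
s+1 = μ(1−μ)/σ² = 0.234871/0.093190 = 2.5204, so s = a+b = 1.5204.
a = μs = 0.95, b = (1−μ)s = 0.57.

a = 0.95, b = 0.57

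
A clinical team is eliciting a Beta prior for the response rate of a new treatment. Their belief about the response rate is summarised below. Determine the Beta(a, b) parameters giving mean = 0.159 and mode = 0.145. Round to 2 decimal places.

a = 8.06, b = 42.65

With s = a+b: μ = a/s and mode = (a−1)/(s−2). Eliminating a = μs,
μs − 1 = m(s−2) ⇒ s(μ−m) = 1−2m ⇒ s = 0.710/0.014 = 50.7143.
So a = μs = 8.06, b = (1−μ)s = 42.65.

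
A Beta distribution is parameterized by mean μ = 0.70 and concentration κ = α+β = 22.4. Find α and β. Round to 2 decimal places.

α = 15.68, β = 6.72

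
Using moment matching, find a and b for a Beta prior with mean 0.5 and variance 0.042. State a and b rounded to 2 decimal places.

Write ν = a+b; then a = μν and Var = μ(1−μ)/(ν+1).
ν = μ(1−μ)/Var − 1 = 0.25/0.042 − 1 = 4.9524.
a = 0.5·4.9524 = 2.48, b = 0.5·4.9524 = 2.48.

a = 2.48, b = 2.48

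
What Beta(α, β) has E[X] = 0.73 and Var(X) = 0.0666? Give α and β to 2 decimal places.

Write ν = α+β; then α = μν and Var = μ(1−μ)/(ν+1).
ν = μ(1−μ)/Var − 1 = 0.1971/0.0666 − 1 = 1.9595.
α = 0.73·1.9595 = 1.43, β = 0.27·1.9595 = 0.53.

α = 1.43, β = 0.53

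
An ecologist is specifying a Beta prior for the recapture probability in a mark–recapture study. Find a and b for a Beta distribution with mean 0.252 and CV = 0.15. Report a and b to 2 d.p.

σ = CV·μ = 0.15×0.252 = 0.03780, so σ² = 0.001429.
s+1 = μ(1−μ)/σ² = 0.188496/0.001429 = 131.9224, so s = a+b = 130.9224.
a = μs = 32.99, b = (1−μ)s = 97.93.

a = 32.99, b = 97.93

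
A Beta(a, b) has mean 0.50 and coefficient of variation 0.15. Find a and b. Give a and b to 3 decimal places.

σ = CV·μ = 0.15×0.50 = 0.07500, so σ² = 0.005625.
s+1 = μ(1−μ)/σ² = 0.2500/0.005625 = 44.4444, so s = a+b = 43.4444.
a = μs = 21.722, b = (1−μ)s = 21.722.

a = 21.722, b = 21.722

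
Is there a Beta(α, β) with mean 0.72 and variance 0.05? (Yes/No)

The Beta variance bound is σ² < μ(1−μ).
Here μ(1−μ) = 0.72×0.28 = 0.2016, and 0.05 < 0.2016.

Yes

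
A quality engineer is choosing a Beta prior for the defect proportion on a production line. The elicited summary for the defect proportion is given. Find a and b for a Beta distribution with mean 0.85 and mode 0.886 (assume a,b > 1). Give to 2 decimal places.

With s = a+b: μ = a/s and mode = (a−1)/(s−2). Eliminating a = μs,
μs − 1 = m(s−2) ⇒ s(μ−m) = 1−2m ⇒ s = -0.772/-0.036 = 21.4444.
So a = μs = 18.23, b = (1−μ)s = 3.22.

a = 18.23, b = 3.22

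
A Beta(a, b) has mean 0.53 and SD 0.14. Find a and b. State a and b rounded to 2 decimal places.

a = 6.21, b = 5.50

σ² = 0.14² = 0.0196.
With s = a+b, Var = μ(1−μ)/(s+1), so s+1 = (0.53×0.47)/0.0196 = 12.7092 and s = 11.7092.
a = μs = 6.21, b = (1−μ)s = 5.50.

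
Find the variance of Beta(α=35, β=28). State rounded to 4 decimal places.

0.0039

α+β = 63 and αβ = 980, so Var = αβ/[(α+β)²(α+β+1)] = 980/254016 = 0.0039.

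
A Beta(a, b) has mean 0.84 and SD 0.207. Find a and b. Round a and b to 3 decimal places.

σ² = 0.207² = 0.042849.
With s = a+b, Var = μ(1−μ)/(s+1), so s+1 = (0.84×0.16)/0.042849 = 3.1366 and s = 2.1366.
a = μs = 1.795, b = (1−μ)s = 0.342.

a = 1.795, b = 0.342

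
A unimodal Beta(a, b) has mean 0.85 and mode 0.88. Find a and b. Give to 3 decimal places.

Let s = a+b. Mean gives a = μs = 0.85s; mode gives (a−1)/(s−2) = 0.88.
Substituting: 0.85s − 1 = 0.88(s−2) = 0.88s − 1.76, so -0.03s = -0.76 and s = 25.3333.
Then a = 0.85×25.3333 = 21.533 and b = s−a = 3.800.

a = 21.533, b = 3.800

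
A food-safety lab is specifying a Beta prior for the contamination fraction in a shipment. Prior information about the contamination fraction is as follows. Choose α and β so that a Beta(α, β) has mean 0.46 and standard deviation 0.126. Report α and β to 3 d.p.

α = 6.737, β = 7.909

First σ² = 0.015876. Setting α = μn, β = (1−μ)n with n = α+β,
μ(1−μ)/(n+1) = 0.015876 ⇒ n+1 = 0.2484/0.015876 = 15.6463 ⇒ n = 14.6463.
Hence α = 0.46×14.6463 = 6.737, β = 0.54×14.6463 = 7.909.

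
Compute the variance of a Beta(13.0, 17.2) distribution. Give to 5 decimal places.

μ = 13.0/30.2 = 0.430464; Var = μ(1−μ)/(α+β+1) = 0.2451647/31.2 = 0.00786.

0.00786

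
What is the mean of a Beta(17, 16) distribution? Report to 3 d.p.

E[X] = α/(α+β) = 17/33 = 0.515.

0.515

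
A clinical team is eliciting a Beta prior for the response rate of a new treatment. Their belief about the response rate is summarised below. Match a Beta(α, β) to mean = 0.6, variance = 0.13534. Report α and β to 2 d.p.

Let s = α+β. The Beta variance is μ(1−μ)/(s+1).
So s+1 = μ(1−μ)/σ² = (0.6×0.4)/0.13534 = 0.24/0.13534 = 1.7733, giving s = 0.7733.
Then α = μs = 0.6×0.7733 = 0.46 and β = (1−μ)s = 0.4×0.7733 = 0.31.

α = 0.46, β = 0.31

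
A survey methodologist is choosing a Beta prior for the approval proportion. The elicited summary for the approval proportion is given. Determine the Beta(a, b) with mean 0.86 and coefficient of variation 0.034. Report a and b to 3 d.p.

σ = CV·μ = 0.034×0.86 = 0.02924, so σ² = 0.000855.
s+1 = μ(1−μ)/σ² = 0.1204/0.000855 = 140.8224, so s = a+b = 139.8224.
a = μs = 120.247, b = (1−μ)s = 19.575.

a = 120.247, b = 19.575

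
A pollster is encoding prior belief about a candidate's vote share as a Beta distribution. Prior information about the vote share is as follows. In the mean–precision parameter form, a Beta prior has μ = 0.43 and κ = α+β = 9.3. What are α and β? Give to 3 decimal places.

α = 3.999, β = 5.301

α = μκ = 0.43×9.3 = 3.999 and β = (1−μ)κ = 0.57×9.3 = 5.301.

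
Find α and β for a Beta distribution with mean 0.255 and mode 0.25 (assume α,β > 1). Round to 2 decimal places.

Let s = α+β. Mean gives α = μs = 0.255s; mode gives (α−1)/(s−2) = 0.25.
Substituting: 0.255s − 1 = 0.25(s−2) = 0.25s − 0.50, so 0.005s = 0.50 and s = 100.0000.
Then α = 0.255×100.0000 = 25.50 and β = s−α = 74.50.

α = 25.50, β = 74.50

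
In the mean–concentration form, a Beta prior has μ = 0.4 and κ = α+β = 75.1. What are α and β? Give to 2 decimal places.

α = μκ = 0.4×75.1 = 30.04 and β = (1−μ)κ = 0.6×75.1 = 45.06.

α = 30.04, β = 45.06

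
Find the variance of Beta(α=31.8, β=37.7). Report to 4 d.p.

α+β = 69.5 and αβ = 1198.86, so Var = αβ/[(α+β)²(α+β+1)] = 1198.86/340532.625 = 0.0035.

0.0035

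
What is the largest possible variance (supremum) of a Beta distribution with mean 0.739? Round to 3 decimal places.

Var = μ(1−μ)/(α+β+1), which approaches μ(1−μ) as α+β → 0.
So the supremum is μ(1−μ) = 0.739×0.261 = 0.193.

0.193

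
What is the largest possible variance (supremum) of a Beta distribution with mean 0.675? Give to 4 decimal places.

For fixed mean μ the Beta variance is μ(1−μ)/(α+β+1), increasing as α+β decreases.
Its least upper bound (not attained) is μ(1−μ) = 0.675·0.325 = 0.2194.

0.2194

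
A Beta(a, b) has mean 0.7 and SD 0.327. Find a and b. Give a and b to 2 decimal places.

a = 0.67, b = 0.29

First σ² = 0.106929. Setting a = μn, b = (1−μ)n with n = a+b,
μ(1−μ)/(n+1) = 0.106929 ⇒ n+1 = 0.21/0.106929 = 1.9639 ⇒ n = 0.9639.
Hence a = 0.7×0.9639 = 0.67, b = 0.3×0.9639 = 0.29.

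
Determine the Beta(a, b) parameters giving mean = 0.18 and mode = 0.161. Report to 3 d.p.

With s = a+b: μ = a/s and mode = (a−1)/(s−2). Eliminating a = μs,
μs − 1 = m(s−2) ⇒ s(μ−m) = 1−2m ⇒ s = 0.678/0.019 = 35.6842.
So a = μs = 6.423, b = (1−μ)s = 29.261.

a = 6.423, b = 29.261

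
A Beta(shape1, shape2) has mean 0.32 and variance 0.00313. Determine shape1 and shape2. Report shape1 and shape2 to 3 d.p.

By moment matching, shape1+shape2 = μ(1−μ)/σ² − 1 = (0.32·0.68)/0.00313 − 1 = 69.5208 − 1 = 68.5208.
Since shape1/(shape1+shape2) = μ, shape1 = 0.32·68.5208 = 21.927 and shape2 = 0.68·68.5208 = 46.594.

shape1 = 21.927, shape2 = 46.594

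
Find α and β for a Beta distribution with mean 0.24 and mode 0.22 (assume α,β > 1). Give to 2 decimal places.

α = 6.72, β = 21.28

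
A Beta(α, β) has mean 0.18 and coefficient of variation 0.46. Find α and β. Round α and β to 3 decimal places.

α = 3.695, β = 16.834

σ = CV·μ = 0.46×0.18 = 0.08280, so σ² = 0.006856.
s+1 = μ(1−μ)/σ² = 0.1476/0.006856 = 21.5291, so s = α+β = 20.5291.
α = μs = 3.695, β = (1−μ)s = 16.834.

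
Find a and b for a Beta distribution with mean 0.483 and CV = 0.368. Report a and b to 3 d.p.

a = 3.335, b = 3.569

Var = (CV·μ)² = (0.368×0.483)² = 0.031593.
a+b = μ(1−μ)/Var − 1 = 0.249711/0.031593 − 1 = 6.9040.
Thus a = 0.483·6.9040 = 3.335 and b = 0.517·6.9040 = 3.569.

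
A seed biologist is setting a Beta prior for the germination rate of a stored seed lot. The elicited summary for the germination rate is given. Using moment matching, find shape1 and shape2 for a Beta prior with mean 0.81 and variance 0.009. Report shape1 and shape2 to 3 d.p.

Write ν = shape1+shape2; then shape1 = μν and Var = μ(1−μ)/(ν+1).
ν = μ(1−μ)/Var − 1 = 0.1539/0.009 − 1 = 16.1000.
shape1 = 0.81·16.1000 = 13.041, shape2 = 0.19·16.1000 = 3.059.

shape1 = 13.041, shape2 = 3.059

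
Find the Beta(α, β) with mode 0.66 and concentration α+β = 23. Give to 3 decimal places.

α = 14.860, β = 8.140

Since the density peak of Beta(α,β) is at (α−1)/(α+β−2),
α = 1 + 0.66(23−2) = 14.860 and β = 23 − 14.860 = 8.140.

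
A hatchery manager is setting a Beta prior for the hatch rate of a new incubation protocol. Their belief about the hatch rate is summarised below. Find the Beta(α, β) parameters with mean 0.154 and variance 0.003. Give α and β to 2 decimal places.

α = 6.53, β = 35.89

By moment matching, α+β = μ(1−μ)/σ² − 1 = (0.154·0.846)/0.003 − 1 = 43.4280 − 1 = 42.4280.
Since α/(α+β) = μ, α = 0.154·42.4280 = 6.53 and β = 0.846·42.4280 = 35.89.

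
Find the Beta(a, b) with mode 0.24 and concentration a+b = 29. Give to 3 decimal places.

a = 7.480, b = 21.520

Mode = (a−1)/(κ−2) with κ = a+b, so a−1 = 0.24·27 = 6.480.
a = 7.480; b = κ − a = 21.520.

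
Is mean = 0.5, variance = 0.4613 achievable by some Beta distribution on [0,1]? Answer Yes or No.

The Beta variance bound is σ² < μ(1−μ).
Here μ(1−μ) = 0.5×0.5 = 0.25, and 0.4613 ≥ 0.25.

No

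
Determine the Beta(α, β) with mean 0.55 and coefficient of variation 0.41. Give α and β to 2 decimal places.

Var = (CV·μ)² = (0.41×0.55)² = 0.050850.
α+β = μ(1−μ)/Var − 1 = 0.2475/0.050850 − 1 = 3.8672.
Thus α = 0.55·3.8672 = 2.13 and β = 0.45·3.8672 = 1.74.

α = 2.13, β = 1.74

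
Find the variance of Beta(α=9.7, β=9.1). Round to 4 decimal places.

0.0126

μ = 9.7/18.8 = 0.515957; Var = μ(1−μ)/(α+β+1) = 0.2497454/19.8 = 0.0126.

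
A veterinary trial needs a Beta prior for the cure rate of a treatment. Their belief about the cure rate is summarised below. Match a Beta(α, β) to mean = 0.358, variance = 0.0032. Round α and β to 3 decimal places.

α = 25.355, β = 45.469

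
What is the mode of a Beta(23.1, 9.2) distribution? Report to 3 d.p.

0.729

The density x^(α−1)(1−x)^(β−1) is maximised at (α−1)/(α+β−2) = 22.1/30.3 = 0.729.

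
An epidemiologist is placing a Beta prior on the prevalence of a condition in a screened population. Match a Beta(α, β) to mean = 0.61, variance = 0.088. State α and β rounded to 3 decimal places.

Write ν = α+β; then α = μν and Var = μ(1−μ)/(ν+1).
ν = μ(1−μ)/Var − 1 = 0.2379/0.088 − 1 = 1.7034.
α = 0.61·1.7034 = 1.039, β = 0.39·1.7034 = 0.664.

α = 1.039, β = 0.664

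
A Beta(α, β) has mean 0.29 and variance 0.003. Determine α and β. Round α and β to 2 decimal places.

By moment matching, α+β = μ(1−μ)/σ² − 1 = (0.29·0.71)/0.003 − 1 = 68.6333 − 1 = 67.6333.
Since α/(α+β) = μ, α = 0.29·67.6333 = 19.61 and β = 0.71·67.6333 = 48.02.

α = 19.61, β = 48.02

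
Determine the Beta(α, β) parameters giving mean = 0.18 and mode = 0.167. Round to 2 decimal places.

α = 9.22, β = 42.01

Let s = α+β. Mean gives α = μs = 0.18s; mode gives (α−1)/(s−2) = 0.167.
Substituting: 0.18s − 1 = 0.167(s−2) = 0.167s − 0.334, so 0.013s = 0.666 and s = 51.2308.
Then α = 0.18×51.2308 = 9.22 and β = s−α = 42.01.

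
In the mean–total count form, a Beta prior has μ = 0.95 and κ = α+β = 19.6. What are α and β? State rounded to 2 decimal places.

α = μκ = 0.95×19.6 = 18.62 and β = (1−μ)κ = 0.05×19.6 = 0.98.

α = 18.62, β = 0.98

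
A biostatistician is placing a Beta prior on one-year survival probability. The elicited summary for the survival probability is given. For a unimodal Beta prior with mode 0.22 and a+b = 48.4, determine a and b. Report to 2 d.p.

Since the density peak of Beta(a,b) is at (a−1)/(a+b−2),
a = 1 + 0.22(48.4−2) = 11.21 and b = 48.4 − 11.21 = 37.19.

a = 11.21, b = 37.19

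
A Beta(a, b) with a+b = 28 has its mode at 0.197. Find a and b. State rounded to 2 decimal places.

a = 6.12, b = 21.88

For a,b>1 the mode is (a−1)/(a+b−2), so a = mode·(κ−2)+1 = 0.197×26+1 = 6.12.
And b = (1−mode)·(κ−2)+1 = 0.803×26+1 = 21.88.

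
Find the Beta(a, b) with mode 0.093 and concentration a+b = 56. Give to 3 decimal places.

For a,b>1 the mode is (a−1)/(a+b−2), so a = mode·(κ−2)+1 = 0.093×54+1 = 6.022.
And b = (1−mode)·(κ−2)+1 = 0.907×54+1 = 49.978.

a = 6.022, b = 49.978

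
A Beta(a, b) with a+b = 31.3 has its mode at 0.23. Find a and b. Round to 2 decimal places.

For a,b>1 the mode is (a−1)/(a+b−2), so a = mode·(κ−2)+1 = 0.23×29.3+1 = 7.74.
And b = (1−mode)·(κ−2)+1 = 0.77×29.3+1 = 23.56.

a = 7.74, b = 23.56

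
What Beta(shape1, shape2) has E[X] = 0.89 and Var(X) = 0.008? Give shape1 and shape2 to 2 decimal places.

shape1 = 10.00, shape2 = 1.24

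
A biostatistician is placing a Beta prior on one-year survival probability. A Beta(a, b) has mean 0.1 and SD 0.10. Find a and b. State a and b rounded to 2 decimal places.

a = 0.80, b = 7.20

σ² = 0.10² = 0.0100.
With s = a+b, Var = μ(1−μ)/(s+1), so s+1 = (0.1×0.9)/0.0100 = 9.0000 and s = 8.0000.
a = μs = 0.80, b = (1−μ)s = 7.20.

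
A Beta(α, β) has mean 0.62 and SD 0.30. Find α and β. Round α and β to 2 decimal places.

α = 1.00, β = 0.61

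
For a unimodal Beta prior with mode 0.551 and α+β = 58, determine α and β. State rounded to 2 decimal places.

Since the density peak of Beta(α,β) is at (α−1)/(α+β−2),
α = 1 + 0.551(58−2) = 31.86 and β = 58 − 31.86 = 26.14.

α = 31.86, β = 26.14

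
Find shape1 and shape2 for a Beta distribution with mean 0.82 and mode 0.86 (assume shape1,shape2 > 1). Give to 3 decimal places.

shape1 = 14.760, shape2 = 3.240

Let s = shape1+shape2. Mean gives shape1 = μs = 0.82s; mode gives (shape1−1)/(s−2) = 0.86.
Substituting: 0.82s − 1 = 0.86(s−2) = 0.86s − 1.72, so -0.04s = -0.72 and s = 18.0000.
Then shape1 = 0.82×18.0000 = 14.760 and shape2 = s−shape1 = 3.240.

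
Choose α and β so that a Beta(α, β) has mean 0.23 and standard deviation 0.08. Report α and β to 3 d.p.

σ² = 0.08² = 0.0064.
With s = α+β, Var = μ(1−μ)/(s+1), so s+1 = (0.23×0.77)/0.0064 = 27.6719 and s = 26.6719.
α = μs = 6.135, β = (1−μ)s = 20.537.

α = 6.135, β = 20.537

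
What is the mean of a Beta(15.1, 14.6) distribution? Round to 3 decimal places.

0.508

The Beta mean is α/(α+β) = 15.1/(15.1+14.6) = 0.508.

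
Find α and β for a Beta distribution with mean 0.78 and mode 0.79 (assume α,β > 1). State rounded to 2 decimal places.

α = 45.24, β = 12.76

With s = α+β: μ = α/s and mode = (α−1)/(s−2). Eliminating α = μs,
μs − 1 = m(s−2) ⇒ s(μ−m) = 1−2m ⇒ s = -0.58/-0.01 = 58.0000.
So α = μs = 45.24, β = (1−μ)s = 12.76.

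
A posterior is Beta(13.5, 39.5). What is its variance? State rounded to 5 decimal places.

μ = 13.5/53.0 = 0.254717; Var = μ(1−μ)/(α+β+1) = 0.1898362/54.0 = 0.00352.

0.00352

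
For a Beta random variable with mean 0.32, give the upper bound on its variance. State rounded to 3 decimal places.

0.218

Var = μ(1−μ)/(α+β+1), which approaches μ(1−μ) as α+β → 0.
So the supremum is μ(1−μ) = 0.32×0.68 = 0.218.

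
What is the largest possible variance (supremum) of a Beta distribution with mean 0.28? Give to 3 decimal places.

0.202

Var = μ(1−μ)/(α+β+1), which approaches μ(1−μ) as α+β → 0.
So the supremum is μ(1−μ) = 0.28×0.72 = 0.202.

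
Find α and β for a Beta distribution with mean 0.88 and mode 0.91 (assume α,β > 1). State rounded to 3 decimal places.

Let s = α+β. Mean gives α = μs = 0.88s; mode gives (α−1)/(s−2) = 0.91.
Substituting: 0.88s − 1 = 0.91(s−2) = 0.91s − 1.82, so -0.03s = -0.82 and s = 27.3333.
Then α = 0.88×27.3333 = 24.053 and β = s−α = 3.280.

α = 24.053, β = 3.280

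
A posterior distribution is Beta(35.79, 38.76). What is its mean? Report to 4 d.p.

The Beta mean is α/(α+β) = 35.79/(35.79+38.76) = 0.4801.

0.4801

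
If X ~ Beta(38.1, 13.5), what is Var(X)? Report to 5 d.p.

0.00367

Var = αβ/[(α+β)²(α+β+1)] = (38.1×13.5)/(51.6²×52.6) = 514.35/140050.656 = 0.00367.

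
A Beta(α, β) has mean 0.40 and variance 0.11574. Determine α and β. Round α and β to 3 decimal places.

α = 0.429, β = 0.644

By moment matching, α+β = μ(1−μ)/σ² − 1 = (0.40·0.60)/0.11574 − 1 = 2.0736 − 1 = 1.0736.
Since α/(α+β) = μ, α = 0.40·1.0736 = 0.429 and β = 0.60·1.0736 = 0.644.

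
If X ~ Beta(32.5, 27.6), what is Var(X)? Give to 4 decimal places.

0.0041

Var = αβ/[(α+β)²(α+β+1)] = (32.5×27.6)/(60.1²×61.1) = 897.00/220693.811 = 0.0041.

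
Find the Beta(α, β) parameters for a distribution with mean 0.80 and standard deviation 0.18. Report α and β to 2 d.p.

α = 3.15, β = 0.79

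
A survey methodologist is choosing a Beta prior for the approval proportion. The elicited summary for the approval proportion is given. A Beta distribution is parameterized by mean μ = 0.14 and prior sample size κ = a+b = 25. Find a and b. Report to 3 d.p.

a = μκ = 0.14×25 = 3.500 and b = (1−μ)κ = 0.86×25 = 21.500.

a = 3.500, b = 21.500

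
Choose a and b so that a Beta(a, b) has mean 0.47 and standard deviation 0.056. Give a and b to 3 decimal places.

Variance = 0.056² = 0.003136. The moment-matching identity a+b = μ(1−μ)/Var − 1 gives
a+b = 0.2491/0.003136 − 1 = 78.4324, so a = μ·78.4324 = 36.863 and b = (1−μ)·78.4324 = 41.569.

a = 36.863, b = 41.569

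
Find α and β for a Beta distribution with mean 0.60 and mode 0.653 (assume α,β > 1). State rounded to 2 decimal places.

α = 3.46, β = 2.31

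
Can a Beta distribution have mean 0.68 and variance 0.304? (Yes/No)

The Beta variance bound is σ² < μ(1−μ).
Here μ(1−μ) = 0.68×0.32 = 0.2176, and 0.304 ≥ 0.2176.

No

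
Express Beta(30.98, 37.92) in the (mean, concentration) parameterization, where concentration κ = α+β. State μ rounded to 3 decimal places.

κ = α+β = 30.98+37.92 = 68.90; μ = α/κ = 30.98/68.90 = 0.450.

μ = 0.450, κ = 68.90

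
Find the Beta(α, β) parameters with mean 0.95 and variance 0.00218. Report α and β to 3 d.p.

Let s = α+β. The Beta variance is μ(1−μ)/(s+1).
So s+1 = μ(1−μ)/σ² = (0.95×0.05)/0.00218 = 0.0475/0.00218 = 21.7890, giving s = 20.7890.
Then α = μs = 0.95×20.7890 = 19.750 and β = (1−μ)s = 0.05×20.7890 = 1.039.

α = 19.750, β = 1.039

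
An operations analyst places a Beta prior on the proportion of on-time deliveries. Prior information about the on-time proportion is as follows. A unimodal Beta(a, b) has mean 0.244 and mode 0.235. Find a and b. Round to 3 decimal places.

a = 14.369, b = 44.520

With s = a+b: μ = a/s and mode = (a−1)/(s−2). Eliminating a = μs,
μs − 1 = m(s−2) ⇒ s(μ−m) = 1−2m ⇒ s = 0.530/0.009 = 58.8889.
So a = μs = 14.369, b = (1−μ)s = 44.520.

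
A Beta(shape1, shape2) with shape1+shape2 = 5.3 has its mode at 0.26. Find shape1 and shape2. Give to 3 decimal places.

shape1 = 1.858, shape2 = 3.442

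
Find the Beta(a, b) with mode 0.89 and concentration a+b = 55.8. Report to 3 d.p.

For a,b>1 the mode is (a−1)/(a+b−2), so a = mode·(κ−2)+1 = 0.89×53.8+1 = 48.882.
And b = (1−mode)·(κ−2)+1 = 0.11×53.8+1 = 6.918.

a = 48.882, b = 6.918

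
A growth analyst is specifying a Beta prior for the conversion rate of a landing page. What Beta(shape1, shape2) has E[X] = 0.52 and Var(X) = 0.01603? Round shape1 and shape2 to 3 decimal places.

shape1 = 7.577, shape2 = 6.994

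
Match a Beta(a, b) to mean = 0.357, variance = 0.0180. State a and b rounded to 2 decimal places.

a = 4.20, b = 7.56

By moment matching, a+b = μ(1−μ)/σ² − 1 = (0.357·0.643)/0.0180 − 1 = 12.7528 − 1 = 11.7528.
Since a/(a+b) = μ, a = 0.357·11.7528 = 4.20 and b = 0.643·11.7528 = 7.56.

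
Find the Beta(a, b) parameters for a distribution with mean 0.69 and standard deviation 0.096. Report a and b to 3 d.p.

Variance = 0.096² = 0.009216. The moment-matching identity a+b = μ(1−μ)/Var − 1 gives
a+b = 0.2139/0.009216 − 1 = 22.2096, so a = μ·22.2096 = 15.325 and b = (1−μ)·22.2096 = 6.885.

a = 15.325, b = 6.885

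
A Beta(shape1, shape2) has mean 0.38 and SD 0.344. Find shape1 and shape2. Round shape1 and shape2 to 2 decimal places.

shape1 = 0.38, shape2 = 0.61

Variance = 0.344² = 0.118336. The moment-matching identity shape1+shape2 = μ(1−μ)/Var − 1 gives
shape1+shape2 = 0.2356/0.118336 − 1 = 0.9909, so shape1 = μ·0.9909 = 0.38 and shape2 = (1−μ)·0.9909 = 0.61.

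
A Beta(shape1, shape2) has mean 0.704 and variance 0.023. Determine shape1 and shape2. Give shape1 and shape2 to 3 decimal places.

Write ν = shape1+shape2; then shape1 = μν and Var = μ(1−μ)/(ν+1).
ν = μ(1−μ)/Var − 1 = 0.208384/0.023 − 1 = 8.0602.
shape1 = 0.704·8.0602 = 5.674, shape2 = 0.296·8.0602 = 2.386.

shape1 = 5.674, shape2 = 2.386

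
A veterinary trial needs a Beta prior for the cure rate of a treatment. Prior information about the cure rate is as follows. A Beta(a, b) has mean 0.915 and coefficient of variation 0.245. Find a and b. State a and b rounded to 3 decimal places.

a = 0.501, b = 0.047

Var = (CV·μ)² = (0.245×0.915)² = 0.050254.
a+b = μ(1−μ)/Var − 1 = 0.077775/0.050254 − 1 = 0.5476.
Thus a = 0.915·0.5476 = 0.501 and b = 0.085·0.5476 = 0.047.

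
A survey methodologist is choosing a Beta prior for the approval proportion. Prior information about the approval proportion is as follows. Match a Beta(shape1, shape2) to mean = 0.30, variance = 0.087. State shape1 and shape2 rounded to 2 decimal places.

Let s = shape1+shape2. The Beta variance is μ(1−μ)/(s+1).
So s+1 = μ(1−μ)/σ² = (0.30×0.70)/0.087 = 0.2100/0.087 = 2.4138, giving s = 1.4138.
Then shape1 = μs = 0.30×1.4138 = 0.42 and shape2 = (1−μ)s = 0.70×1.4138 = 0.99.

shape1 = 0.42, shape2 = 0.99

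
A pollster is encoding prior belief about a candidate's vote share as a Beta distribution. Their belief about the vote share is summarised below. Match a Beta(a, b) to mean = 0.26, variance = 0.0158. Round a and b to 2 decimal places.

a = 2.91, b = 8.27

Let s = a+b. The Beta variance is μ(1−μ)/(s+1).
So s+1 = μ(1−μ)/σ² = (0.26×0.74)/0.0158 = 0.1924/0.0158 = 12.1772, giving s = 11.1772.
Then a = μs = 0.26×11.1772 = 2.91 and b = (1−μ)s = 0.74×11.1772 = 8.27.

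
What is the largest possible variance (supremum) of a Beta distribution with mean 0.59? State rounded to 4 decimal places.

Var = μ(1−μ)/(α+β+1), which approaches μ(1−μ) as α+β → 0.
So the supremum is μ(1−μ) = 0.59×0.41 = 0.2419.

0.2419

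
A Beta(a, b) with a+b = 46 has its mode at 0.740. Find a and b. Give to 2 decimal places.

a = 33.56, b = 12.44

Since the density peak of Beta(a,b) is at (a−1)/(a+b−2),
a = 1 + 0.740(46−2) = 33.56 and b = 46 − 33.56 = 12.44.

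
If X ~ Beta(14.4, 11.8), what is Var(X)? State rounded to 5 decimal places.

0.00910

μ = 14.4/26.2 = 0.549618; Var = μ(1−μ)/(α+β+1) = 0.2475380/27.2 = 0.00910.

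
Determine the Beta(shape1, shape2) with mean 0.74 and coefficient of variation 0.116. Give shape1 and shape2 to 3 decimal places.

shape1 = 18.582, shape2 = 6.529

Var = (CV·μ)² = (0.116×0.74)² = 0.007369.
shape1+shape2 = μ(1−μ)/Var − 1 = 0.1924/0.007369 − 1 = 25.1111.
Thus shape1 = 0.74·25.1111 = 18.582 and shape2 = 0.26·25.1111 = 6.529.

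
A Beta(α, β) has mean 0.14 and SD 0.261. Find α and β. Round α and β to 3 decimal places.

α = 0.107, β = 0.660

First σ² = 0.068121. Setting α = μn, β = (1−μ)n with n = α+β,
μ(1−μ)/(n+1) = 0.068121 ⇒ n+1 = 0.1204/0.068121 = 1.7674 ⇒ n = 0.7674.
Hence α = 0.14×0.7674 = 0.107, β = 0.86×0.7674 = 0.660.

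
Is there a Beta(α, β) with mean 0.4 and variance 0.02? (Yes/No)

Yes

For any Beta, Var(X) < E[X]·(1−E[X]).
Here μ(1−μ) = 0.4×0.6 = 0.24, and 0.02 < 0.24.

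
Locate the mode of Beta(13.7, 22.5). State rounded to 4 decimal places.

0.3713

The density x^(α−1)(1−x)^(β−1) is maximised at (α−1)/(α+β−2) = 12.7/34.2 = 0.3713.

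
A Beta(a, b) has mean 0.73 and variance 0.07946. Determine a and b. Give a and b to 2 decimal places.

Write ν = a+b; then a = μν and Var = μ(1−μ)/(ν+1).
ν = μ(1−μ)/Var − 1 = 0.1971/0.07946 − 1 = 1.4805.
a = 0.73·1.4805 = 1.08, b = 0.27·1.4805 = 0.40.

a = 1.08, b = 0.40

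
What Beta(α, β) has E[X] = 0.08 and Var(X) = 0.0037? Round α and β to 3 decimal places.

α = 1.511, β = 17.381

By moment matching, α+β = μ(1−μ)/σ² − 1 = (0.08·0.92)/0.0037 − 1 = 19.8919 − 1 = 18.8919.
Since α/(α+β) = μ, α = 0.08·18.8919 = 1.511 and β = 0.92·18.8919 = 17.381.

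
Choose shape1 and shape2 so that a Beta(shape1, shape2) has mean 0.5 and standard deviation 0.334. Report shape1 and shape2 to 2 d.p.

shape1 = 0.62, shape2 = 0.62

σ² = 0.334² = 0.111556.
With s = shape1+shape2, Var = μ(1−μ)/(s+1), so s+1 = (0.5×0.5)/0.111556 = 2.2410 and s = 1.2410.
shape1 = μs = 0.62, shape2 = (1−μ)s = 0.62.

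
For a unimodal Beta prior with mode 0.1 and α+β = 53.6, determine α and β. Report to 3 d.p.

Since the density peak of Beta(α,β) is at (α−1)/(α+β−2),
α = 1 + 0.1(53.6−2) = 6.160 and β = 53.6 − 6.160 = 47.440.

α = 6.160, β = 47.440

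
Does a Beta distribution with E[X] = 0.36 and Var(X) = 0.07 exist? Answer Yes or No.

Yes

The Beta variance bound is σ² < μ(1−μ).
Here μ(1−μ) = 0.36×0.64 = 0.2304, and 0.07 < 0.2304.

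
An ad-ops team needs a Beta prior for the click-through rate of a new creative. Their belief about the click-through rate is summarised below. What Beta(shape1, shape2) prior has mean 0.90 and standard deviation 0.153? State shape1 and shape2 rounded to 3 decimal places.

shape1 = 2.560, shape2 = 0.284

Variance = 0.153² = 0.023409. The moment-matching identity shape1+shape2 = μ(1−μ)/Var − 1 gives
shape1+shape2 = 0.0900/0.023409 − 1 = 2.8447, so shape1 = μ·2.8447 = 2.560 and shape2 = (1−μ)·2.8447 = 0.284.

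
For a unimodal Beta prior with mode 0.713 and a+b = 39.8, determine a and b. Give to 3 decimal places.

Since the density peak of Beta(a,b) is at (a−1)/(a+b−2),
a = 1 + 0.713(39.8−2) = 27.951 and b = 39.8 − 27.951 = 11.849.

a = 27.951, b = 11.849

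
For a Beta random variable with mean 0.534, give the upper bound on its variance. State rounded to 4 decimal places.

0.2488

For fixed mean μ the Beta variance is μ(1−μ)/(α+β+1), increasing as α+β decreases.
Its least upper bound (not attained) is μ(1−μ) = 0.534·0.466 = 0.2488.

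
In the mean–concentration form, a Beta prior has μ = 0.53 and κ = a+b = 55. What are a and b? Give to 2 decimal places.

a = 29.15, b = 25.85

Split κ in proportion μ : (1−μ): a = 0.53·55 = 29.15, b = 55 − 29.15 = 25.85.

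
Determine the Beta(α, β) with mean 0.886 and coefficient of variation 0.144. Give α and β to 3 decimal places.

Var = (CV·μ)² = (0.144×0.886)² = 0.016278.
α+β = μ(1−μ)/Var − 1 = 0.101004/0.016278 − 1 = 5.2051.
Thus α = 0.886·5.2051 = 4.612 and β = 0.114·5.2051 = 0.593.

α = 4.612, β = 0.593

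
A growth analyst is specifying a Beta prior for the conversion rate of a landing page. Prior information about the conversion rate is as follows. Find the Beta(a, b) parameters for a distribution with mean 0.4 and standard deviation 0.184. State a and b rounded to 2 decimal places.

Variance = 0.184² = 0.033856. The moment-matching identity a+b = μ(1−μ)/Var − 1 gives
a+b = 0.24/0.033856 − 1 = 6.0888, so a = μ·6.0888 = 2.44 and b = (1−μ)·6.0888 = 3.65.

a = 2.44, b = 3.65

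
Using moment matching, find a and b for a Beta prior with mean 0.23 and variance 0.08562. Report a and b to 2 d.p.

a = 0.25, b = 0.82

By moment matching, a+b = μ(1−μ)/σ² − 1 = (0.23·0.77)/0.08562 − 1 = 2.0684 − 1 = 1.0684.
Since a/(a+b) = μ, a = 0.23·1.0684 = 0.25 and b = 0.77·1.0684 = 0.82.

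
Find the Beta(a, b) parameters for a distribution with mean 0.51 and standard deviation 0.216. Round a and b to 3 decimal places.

First σ² = 0.046656. Setting a = μn, b = (1−μ)n with n = a+b,
μ(1−μ)/(n+1) = 0.046656 ⇒ n+1 = 0.2499/0.046656 = 5.3562 ⇒ n = 4.3562.
Hence a = 0.51×4.3562 = 2.222, b = 0.49×4.3562 = 2.135.

a = 2.222, b = 2.135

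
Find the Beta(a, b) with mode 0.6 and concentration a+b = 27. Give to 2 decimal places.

Mode = (a−1)/(κ−2) with κ = a+b, so a−1 = 0.6·25 = 15.00.
a = 16.00; b = κ − a = 11.00.

a = 16.00, b = 11.00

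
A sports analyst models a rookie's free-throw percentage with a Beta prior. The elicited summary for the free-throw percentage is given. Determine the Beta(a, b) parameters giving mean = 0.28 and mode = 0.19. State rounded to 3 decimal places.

a = 1.929, b = 4.960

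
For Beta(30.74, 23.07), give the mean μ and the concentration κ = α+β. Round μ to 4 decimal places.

μ = 0.5713, κ = 53.81

κ = α+β = 30.74+23.07 = 53.81; μ = α/κ = 30.74/53.81 = 0.5713.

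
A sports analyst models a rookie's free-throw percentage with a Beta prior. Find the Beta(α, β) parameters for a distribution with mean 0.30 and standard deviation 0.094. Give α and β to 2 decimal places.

Variance = 0.094² = 0.008836. The moment-matching identity α+β = μ(1−μ)/Var − 1 gives
α+β = 0.2100/0.008836 − 1 = 22.7664, so α = μ·22.7664 = 6.83 and β = (1−μ)·22.7664 = 15.94.

α = 6.83, β = 15.94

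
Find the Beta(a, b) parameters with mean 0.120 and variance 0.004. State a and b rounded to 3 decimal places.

a = 3.048, b = 22.352

Let s = a+b. The Beta variance is μ(1−μ)/(s+1).
So s+1 = μ(1−μ)/σ² = (0.120×0.880)/0.004 = 0.105600/0.004 = 26.4000, giving s = 25.4000.
Then a = μs = 0.120×25.4000 = 3.048 and b = (1−μ)s = 0.880×25.4000 = 22.352.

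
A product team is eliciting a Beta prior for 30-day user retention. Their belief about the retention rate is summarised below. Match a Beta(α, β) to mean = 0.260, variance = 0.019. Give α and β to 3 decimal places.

Write ν = α+β; then α = μν and Var = μ(1−μ)/(ν+1).
ν = μ(1−μ)/Var − 1 = 0.192400/0.019 − 1 = 9.1263.
α = 0.260·9.1263 = 2.373, β = 0.740·9.1263 = 6.753.

α = 2.373, β = 6.753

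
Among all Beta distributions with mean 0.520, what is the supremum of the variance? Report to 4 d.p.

For fixed mean μ the Beta variance is μ(1−μ)/(α+β+1), increasing as α+β decreases.
Its least upper bound (not attained) is μ(1−μ) = 0.520·0.480 = 0.2496.

0.2496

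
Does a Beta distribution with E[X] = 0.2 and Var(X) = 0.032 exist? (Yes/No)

For any Beta, Var(X) < E[X]·(1−E[X]).
Here μ(1−μ) = 0.2×0.8 = 0.16, and 0.032 < 0.16.

Yes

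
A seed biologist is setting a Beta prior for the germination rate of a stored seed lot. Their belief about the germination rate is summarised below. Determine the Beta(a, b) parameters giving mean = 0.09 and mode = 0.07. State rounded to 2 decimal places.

a = 3.87, b = 39.13

Let s = a+b. Mean gives a = μs = 0.09s; mode gives (a−1)/(s−2) = 0.07.
Substituting: 0.09s − 1 = 0.07(s−2) = 0.07s − 0.14, so 0.02s = 0.86 and s = 43.0000.
Then a = 0.09×43.0000 = 3.87 and b = s−a = 39.13.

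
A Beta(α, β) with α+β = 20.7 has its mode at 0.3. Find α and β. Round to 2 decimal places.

α = 6.61, β = 14.09

For α,β>1 the mode is (α−1)/(α+β−2), so α = mode·(κ−2)+1 = 0.3×18.7+1 = 6.61.
And β = (1−mode)·(κ−2)+1 = 0.7×18.7+1 = 14.09.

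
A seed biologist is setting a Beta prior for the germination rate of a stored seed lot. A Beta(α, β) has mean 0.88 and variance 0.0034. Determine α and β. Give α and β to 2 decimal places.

By moment matching, α+β = μ(1−μ)/σ² − 1 = (0.88·0.12)/0.0034 − 1 = 31.0588 − 1 = 30.0588.
Since α/(α+β) = μ, α = 0.88·30.0588 = 26.45 and β = 0.12·30.0588 = 3.61.

α = 26.45, β = 3.61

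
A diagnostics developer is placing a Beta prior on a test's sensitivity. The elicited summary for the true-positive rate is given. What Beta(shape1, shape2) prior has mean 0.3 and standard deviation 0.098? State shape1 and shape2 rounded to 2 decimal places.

shape1 = 6.26, shape2 = 14.61

Variance = 0.098² = 0.009604. The moment-matching identity shape1+shape2 = μ(1−μ)/Var − 1 gives
shape1+shape2 = 0.21/0.009604 − 1 = 20.8659, so shape1 = μ·20.8659 = 6.26 and shape2 = (1−μ)·20.8659 = 14.61.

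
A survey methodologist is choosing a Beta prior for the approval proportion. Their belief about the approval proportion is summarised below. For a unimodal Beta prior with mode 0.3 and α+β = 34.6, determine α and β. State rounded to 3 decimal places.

For α,β>1 the mode is (α−1)/(α+β−2), so α = mode·(κ−2)+1 = 0.3×32.6+1 = 10.780.
And β = (1−mode)·(κ−2)+1 = 0.7×32.6+1 = 23.820.

α = 10.780, β = 23.820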